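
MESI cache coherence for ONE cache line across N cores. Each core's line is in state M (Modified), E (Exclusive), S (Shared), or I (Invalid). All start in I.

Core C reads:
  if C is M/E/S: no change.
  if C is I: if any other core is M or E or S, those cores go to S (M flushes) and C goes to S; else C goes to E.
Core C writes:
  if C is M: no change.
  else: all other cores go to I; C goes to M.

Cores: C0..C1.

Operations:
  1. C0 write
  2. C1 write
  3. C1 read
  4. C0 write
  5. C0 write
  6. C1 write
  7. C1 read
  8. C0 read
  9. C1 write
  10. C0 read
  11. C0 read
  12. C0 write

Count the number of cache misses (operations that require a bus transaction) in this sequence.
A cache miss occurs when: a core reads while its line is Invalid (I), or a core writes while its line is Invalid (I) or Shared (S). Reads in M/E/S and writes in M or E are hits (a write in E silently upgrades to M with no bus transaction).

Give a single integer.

Answer: 8

Derivation:
Op 1: C0 write [C0 write: invalidate none -> C0=M] -> [M,I] [MISS #1: write from I]
Op 2: C1 write [C1 write: invalidate ['C0=M'] -> C1=M] -> [I,M] [MISS #2: write from I]
Op 3: C1 read [C1 read: already in M, no change] -> [I,M] [hit: read from M]
Op 4: C0 write [C0 write: invalidate ['C1=M'] -> C0=M] -> [M,I] [MISS #3: write from I]
Op 5: C0 write [C0 write: already M (modified), no change] -> [M,I] [hit: write from M]
Op 6: C1 write [C1 write: invalidate ['C0=M'] -> C1=M] -> [I,M] [MISS #4: write from I]
Op 7: C1 read [C1 read: already in M, no change] -> [I,M] [hit: read from M]
Op 8: C0 read [C0 read from I: others=['C1=M'] -> C0=S, others downsized to S] -> [S,S] [MISS #5: read from I]
Op 9: C1 write [C1 write: invalidate ['C0=S'] -> C1=M] -> [I,M] [MISS #6: write from S]
Op 10: C0 read [C0 read from I: others=['C1=M'] -> C0=S, others downsized to S] -> [S,S] [MISS #7: read from I]
Op 11: C0 read [C0 read: already in S, no change] -> [S,S] [hit: read from S]
Op 12: C0 write [C0 write: invalidate ['C1=S'] -> C0=M] -> [M,I] [MISS #8: write from S]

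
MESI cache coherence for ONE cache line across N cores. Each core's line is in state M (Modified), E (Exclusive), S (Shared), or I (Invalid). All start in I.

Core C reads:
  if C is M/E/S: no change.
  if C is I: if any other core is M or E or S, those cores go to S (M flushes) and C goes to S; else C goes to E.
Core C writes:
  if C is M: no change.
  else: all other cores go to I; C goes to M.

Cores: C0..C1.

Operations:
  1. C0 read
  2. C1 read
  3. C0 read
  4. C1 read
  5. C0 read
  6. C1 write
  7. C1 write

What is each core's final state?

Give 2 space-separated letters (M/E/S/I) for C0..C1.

Answer: I M

Derivation:
Op 1: C0 read [C0 read from I: no other sharers -> C0=E (exclusive)] -> [E,I]
Op 2: C1 read [C1 read from I: others=['C0=E'] -> C1=S, others downsized to S] -> [S,S]
Op 3: C0 read [C0 read: already in S, no change] -> [S,S]
Op 4: C1 read [C1 read: already in S, no change] -> [S,S]
Op 5: C0 read [C0 read: already in S, no change] -> [S,S]
Op 6: C1 write [C1 write: invalidate ['C0=S'] -> C1=M] -> [I,M]
Op 7: C1 write [C1 write: already M (modified), no change] -> [I,M]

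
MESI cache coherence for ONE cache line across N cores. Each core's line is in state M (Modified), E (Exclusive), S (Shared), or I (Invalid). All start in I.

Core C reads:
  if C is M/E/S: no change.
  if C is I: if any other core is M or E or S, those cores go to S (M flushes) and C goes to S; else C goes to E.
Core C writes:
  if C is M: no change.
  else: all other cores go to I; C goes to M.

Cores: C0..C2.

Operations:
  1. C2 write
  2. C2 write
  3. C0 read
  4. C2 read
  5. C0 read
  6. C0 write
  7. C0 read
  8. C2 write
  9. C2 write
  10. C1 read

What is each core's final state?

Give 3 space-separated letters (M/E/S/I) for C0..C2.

Answer: I S S

Derivation:
Op 1: C2 write [C2 write: invalidate none -> C2=M] -> [I,I,M]
Op 2: C2 write [C2 write: already M (modified), no change] -> [I,I,M]
Op 3: C0 read [C0 read from I: others=['C2=M'] -> C0=S, others downsized to S] -> [S,I,S]
Op 4: C2 read [C2 read: already in S, no change] -> [S,I,S]
Op 5: C0 read [C0 read: already in S, no change] -> [S,I,S]
Op 6: C0 write [C0 write: invalidate ['C2=S'] -> C0=M] -> [M,I,I]
Op 7: C0 read [C0 read: already in M, no change] -> [M,I,I]
Op 8: C2 write [C2 write: invalidate ['C0=M'] -> C2=M] -> [I,I,M]
Op 9: C2 write [C2 write: already M (modified), no change] -> [I,I,M]
Op 10: C1 read [C1 read from I: others=['C2=M'] -> C1=S, others downsized to S] -> [I,S,S]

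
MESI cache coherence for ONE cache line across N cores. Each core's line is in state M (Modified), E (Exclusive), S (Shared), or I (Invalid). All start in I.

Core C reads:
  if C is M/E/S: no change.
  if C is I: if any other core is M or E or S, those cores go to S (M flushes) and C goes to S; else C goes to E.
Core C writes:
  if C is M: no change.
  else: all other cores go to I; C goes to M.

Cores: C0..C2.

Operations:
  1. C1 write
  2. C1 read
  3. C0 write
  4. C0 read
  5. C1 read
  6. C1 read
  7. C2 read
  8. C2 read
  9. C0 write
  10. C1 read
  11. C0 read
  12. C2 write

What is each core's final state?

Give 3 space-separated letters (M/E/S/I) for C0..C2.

Answer: I I M

Derivation:
Op 1: C1 write [C1 write: invalidate none -> C1=M] -> [I,M,I]
Op 2: C1 read [C1 read: already in M, no change] -> [I,M,I]
Op 3: C0 write [C0 write: invalidate ['C1=M'] -> C0=M] -> [M,I,I]
Op 4: C0 read [C0 read: already in M, no change] -> [M,I,I]
Op 5: C1 read [C1 read from I: others=['C0=M'] -> C1=S, others downsized to S] -> [S,S,I]
Op 6: C1 read [C1 read: already in S, no change] -> [S,S,I]
Op 7: C2 read [C2 read from I: others=['C0=S', 'C1=S'] -> C2=S, others downsized to S] -> [S,S,S]
Op 8: C2 read [C2 read: already in S, no change] -> [S,S,S]
Op 9: C0 write [C0 write: invalidate ['C1=S', 'C2=S'] -> C0=M] -> [M,I,I]
Op 10: C1 read [C1 read from I: others=['C0=M'] -> C1=S, others downsized to S] -> [S,S,I]
Op 11: C0 read [C0 read: already in S, no change] -> [S,S,I]
Op 12: C2 write [C2 write: invalidate ['C0=S', 'C1=S'] -> C2=M] -> [I,I,M]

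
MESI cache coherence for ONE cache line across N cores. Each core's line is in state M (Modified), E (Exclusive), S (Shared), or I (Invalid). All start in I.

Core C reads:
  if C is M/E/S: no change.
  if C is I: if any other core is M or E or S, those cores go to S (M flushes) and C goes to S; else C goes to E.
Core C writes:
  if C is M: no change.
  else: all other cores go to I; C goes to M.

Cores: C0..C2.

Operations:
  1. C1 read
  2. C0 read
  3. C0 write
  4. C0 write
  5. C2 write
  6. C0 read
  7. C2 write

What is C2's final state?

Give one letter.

Op 1: C1 read [C1 read from I: no other sharers -> C1=E (exclusive)] -> [I,E,I]
Op 2: C0 read [C0 read from I: others=['C1=E'] -> C0=S, others downsized to S] -> [S,S,I]
Op 3: C0 write [C0 write: invalidate ['C1=S'] -> C0=M] -> [M,I,I]
Op 4: C0 write [C0 write: already M (modified), no change] -> [M,I,I]
Op 5: C2 write [C2 write: invalidate ['C0=M'] -> C2=M] -> [I,I,M]
Op 6: C0 read [C0 read from I: others=['C2=M'] -> C0=S, others downsized to S] -> [S,I,S]
Op 7: C2 write [C2 write: invalidate ['C0=S'] -> C2=M] -> [I,I,M]

Answer: M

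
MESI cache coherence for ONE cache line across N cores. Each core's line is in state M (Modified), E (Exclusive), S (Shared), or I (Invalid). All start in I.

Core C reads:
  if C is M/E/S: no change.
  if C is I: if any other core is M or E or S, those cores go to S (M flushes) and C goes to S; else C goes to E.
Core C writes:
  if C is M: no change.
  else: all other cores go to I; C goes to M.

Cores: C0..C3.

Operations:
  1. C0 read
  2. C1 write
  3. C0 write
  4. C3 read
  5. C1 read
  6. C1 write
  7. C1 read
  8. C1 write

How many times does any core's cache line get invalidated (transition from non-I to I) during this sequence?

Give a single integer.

Answer: 4

Derivation:
Op 1: C0 read [C0 read from I: no other sharers -> C0=E (exclusive)] -> [E,I,I,I] (invalidations this op: 0; running total: 0)
Op 2: C1 write [C1 write: invalidate ['C0=E'] -> C1=M] -> [I,M,I,I] (invalidations this op: 1; running total: 1)
Op 3: C0 write [C0 write: invalidate ['C1=M'] -> C0=M] -> [M,I,I,I] (invalidations this op: 1; running total: 2)
Op 4: C3 read [C3 read from I: others=['C0=M'] -> C3=S, others downsized to S] -> [S,I,I,S] (invalidations this op: 0; running total: 2)
Op 5: C1 read [C1 read from I: others=['C0=S', 'C3=S'] -> C1=S, others downsized to S] -> [S,S,I,S] (invalidations this op: 0; running total: 2)
Op 6: C1 write [C1 write: invalidate ['C0=S', 'C3=S'] -> C1=M] -> [I,M,I,I] (invalidations this op: 2; running total: 4)
Op 7: C1 read [C1 read: already in M, no change] -> [I,M,I,I] (invalidations this op: 0; running total: 4)
Op 8: C1 write [C1 write: already M (modified), no change] -> [I,M,I,I] (invalidations this op: 0; running total: 4)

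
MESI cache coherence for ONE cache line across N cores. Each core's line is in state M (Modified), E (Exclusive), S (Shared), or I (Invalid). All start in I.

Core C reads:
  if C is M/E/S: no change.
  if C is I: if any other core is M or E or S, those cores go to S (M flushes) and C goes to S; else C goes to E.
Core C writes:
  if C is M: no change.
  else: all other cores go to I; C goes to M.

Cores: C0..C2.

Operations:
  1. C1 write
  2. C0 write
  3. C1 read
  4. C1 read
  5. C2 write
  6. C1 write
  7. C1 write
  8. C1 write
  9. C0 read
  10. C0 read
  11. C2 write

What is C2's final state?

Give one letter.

Op 1: C1 write [C1 write: invalidate none -> C1=M] -> [I,M,I]
Op 2: C0 write [C0 write: invalidate ['C1=M'] -> C0=M] -> [M,I,I]
Op 3: C1 read [C1 read from I: others=['C0=M'] -> C1=S, others downsized to S] -> [S,S,I]
Op 4: C1 read [C1 read: already in S, no change] -> [S,S,I]
Op 5: C2 write [C2 write: invalidate ['C0=S', 'C1=S'] -> C2=M] -> [I,I,M]
Op 6: C1 write [C1 write: invalidate ['C2=M'] -> C1=M] -> [I,M,I]
Op 7: C1 write [C1 write: already M (modified), no change] -> [I,M,I]
Op 8: C1 write [C1 write: already M (modified), no change] -> [I,M,I]
Op 9: C0 read [C0 read from I: others=['C1=M'] -> C0=S, others downsized to S] -> [S,S,I]
Op 10: C0 read [C0 read: already in S, no change] -> [S,S,I]
Op 11: C2 write [C2 write: invalidate ['C0=S', 'C1=S'] -> C2=M] -> [I,I,M]

Answer: M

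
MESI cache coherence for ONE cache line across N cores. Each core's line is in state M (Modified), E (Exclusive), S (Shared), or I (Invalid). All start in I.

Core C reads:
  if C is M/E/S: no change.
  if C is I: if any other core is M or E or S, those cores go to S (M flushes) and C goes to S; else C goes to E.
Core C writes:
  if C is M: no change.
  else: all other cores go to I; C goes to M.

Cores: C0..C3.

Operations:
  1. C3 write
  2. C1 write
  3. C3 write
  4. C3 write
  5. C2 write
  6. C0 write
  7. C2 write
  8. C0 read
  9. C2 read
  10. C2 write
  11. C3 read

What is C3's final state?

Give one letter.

Op 1: C3 write [C3 write: invalidate none -> C3=M] -> [I,I,I,M]
Op 2: C1 write [C1 write: invalidate ['C3=M'] -> C1=M] -> [I,M,I,I]
Op 3: C3 write [C3 write: invalidate ['C1=M'] -> C3=M] -> [I,I,I,M]
Op 4: C3 write [C3 write: already M (modified), no change] -> [I,I,I,M]
Op 5: C2 write [C2 write: invalidate ['C3=M'] -> C2=M] -> [I,I,M,I]
Op 6: C0 write [C0 write: invalidate ['C2=M'] -> C0=M] -> [M,I,I,I]
Op 7: C2 write [C2 write: invalidate ['C0=M'] -> C2=M] -> [I,I,M,I]
Op 8: C0 read [C0 read from I: others=['C2=M'] -> C0=S, others downsized to S] -> [S,I,S,I]
Op 9: C2 read [C2 read: already in S, no change] -> [S,I,S,I]
Op 10: C2 write [C2 write: invalidate ['C0=S'] -> C2=M] -> [I,I,M,I]
Op 11: C3 read [C3 read from I: others=['C2=M'] -> C3=S, others downsized to S] -> [I,I,S,S]

Answer: S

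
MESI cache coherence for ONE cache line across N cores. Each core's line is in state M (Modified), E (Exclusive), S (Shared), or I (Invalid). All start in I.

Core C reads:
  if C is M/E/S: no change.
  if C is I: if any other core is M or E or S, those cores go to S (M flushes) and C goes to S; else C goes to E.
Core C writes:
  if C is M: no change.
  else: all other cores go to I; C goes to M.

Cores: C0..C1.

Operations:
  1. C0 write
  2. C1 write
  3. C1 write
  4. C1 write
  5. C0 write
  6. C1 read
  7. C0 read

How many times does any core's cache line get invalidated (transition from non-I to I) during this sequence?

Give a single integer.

Op 1: C0 write [C0 write: invalidate none -> C0=M] -> [M,I] (invalidations this op: 0; running total: 0)
Op 2: C1 write [C1 write: invalidate ['C0=M'] -> C1=M] -> [I,M] (invalidations this op: 1; running total: 1)
Op 3: C1 write [C1 write: already M (modified), no change] -> [I,M] (invalidations this op: 0; running total: 1)
Op 4: C1 write [C1 write: already M (modified), no change] -> [I,M] (invalidations this op: 0; running total: 1)
Op 5: C0 write [C0 write: invalidate ['C1=M'] -> C0=M] -> [M,I] (invalidations this op: 1; running total: 2)
Op 6: C1 read [C1 read from I: others=['C0=M'] -> C1=S, others downsized to S] -> [S,S] (invalidations this op: 0; running total: 2)
Op 7: C0 read [C0 read: already in S, no change] -> [S,S] (invalidations this op: 0; running total: 2)

Answer: 2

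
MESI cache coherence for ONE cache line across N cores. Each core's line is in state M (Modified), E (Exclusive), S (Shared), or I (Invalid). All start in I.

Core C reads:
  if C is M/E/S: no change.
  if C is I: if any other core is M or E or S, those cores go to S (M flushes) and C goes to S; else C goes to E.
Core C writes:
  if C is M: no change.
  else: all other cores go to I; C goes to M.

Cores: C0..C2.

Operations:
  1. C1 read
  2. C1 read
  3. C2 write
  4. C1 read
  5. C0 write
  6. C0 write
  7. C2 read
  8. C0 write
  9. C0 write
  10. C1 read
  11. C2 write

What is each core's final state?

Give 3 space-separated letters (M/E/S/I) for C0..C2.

Answer: I I M

Derivation:
Op 1: C1 read [C1 read from I: no other sharers -> C1=E (exclusive)] -> [I,E,I]
Op 2: C1 read [C1 read: already in E, no change] -> [I,E,I]
Op 3: C2 write [C2 write: invalidate ['C1=E'] -> C2=M] -> [I,I,M]
Op 4: C1 read [C1 read from I: others=['C2=M'] -> C1=S, others downsized to S] -> [I,S,S]
Op 5: C0 write [C0 write: invalidate ['C1=S', 'C2=S'] -> C0=M] -> [M,I,I]
Op 6: C0 write [C0 write: already M (modified), no change] -> [M,I,I]
Op 7: C2 read [C2 read from I: others=['C0=M'] -> C2=S, others downsized to S] -> [S,I,S]
Op 8: C0 write [C0 write: invalidate ['C2=S'] -> C0=M] -> [M,I,I]
Op 9: C0 write [C0 write: already M (modified), no change] -> [M,I,I]
Op 10: C1 read [C1 read from I: others=['C0=M'] -> C1=S, others downsized to S] -> [S,S,I]
Op 11: C2 write [C2 write: invalidate ['C0=S', 'C1=S'] -> C2=M] -> [I,I,M]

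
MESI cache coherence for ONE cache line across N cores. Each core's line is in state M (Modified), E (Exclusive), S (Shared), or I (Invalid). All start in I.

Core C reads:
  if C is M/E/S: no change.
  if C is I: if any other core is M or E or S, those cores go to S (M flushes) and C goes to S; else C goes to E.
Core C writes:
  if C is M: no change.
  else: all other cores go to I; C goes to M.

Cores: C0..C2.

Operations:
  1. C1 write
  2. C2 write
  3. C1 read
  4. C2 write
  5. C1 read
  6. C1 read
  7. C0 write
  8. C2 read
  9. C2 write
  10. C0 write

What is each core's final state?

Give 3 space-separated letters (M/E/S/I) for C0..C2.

Answer: M I I

Derivation:
Op 1: C1 write [C1 write: invalidate none -> C1=M] -> [I,M,I]
Op 2: C2 write [C2 write: invalidate ['C1=M'] -> C2=M] -> [I,I,M]
Op 3: C1 read [C1 read from I: others=['C2=M'] -> C1=S, others downsized to S] -> [I,S,S]
Op 4: C2 write [C2 write: invalidate ['C1=S'] -> C2=M] -> [I,I,M]
Op 5: C1 read [C1 read from I: others=['C2=M'] -> C1=S, others downsized to S] -> [I,S,S]
Op 6: C1 read [C1 read: already in S, no change] -> [I,S,S]
Op 7: C0 write [C0 write: invalidate ['C1=S', 'C2=S'] -> C0=M] -> [M,I,I]
Op 8: C2 read [C2 read from I: others=['C0=M'] -> C2=S, others downsized to S] -> [S,I,S]
Op 9: C2 write [C2 write: invalidate ['C0=S'] -> C2=M] -> [I,I,M]
Op 10: C0 write [C0 write: invalidate ['C2=M'] -> C0=M] -> [M,I,I]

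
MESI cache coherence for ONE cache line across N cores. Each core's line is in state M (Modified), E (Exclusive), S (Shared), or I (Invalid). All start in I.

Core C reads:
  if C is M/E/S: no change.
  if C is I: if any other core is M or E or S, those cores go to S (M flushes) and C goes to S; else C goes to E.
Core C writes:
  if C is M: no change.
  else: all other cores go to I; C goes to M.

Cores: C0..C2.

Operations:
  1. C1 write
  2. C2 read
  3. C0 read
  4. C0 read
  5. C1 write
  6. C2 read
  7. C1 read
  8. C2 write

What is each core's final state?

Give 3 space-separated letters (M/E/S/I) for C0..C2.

Op 1: C1 write [C1 write: invalidate none -> C1=M] -> [I,M,I]
Op 2: C2 read [C2 read from I: others=['C1=M'] -> C2=S, others downsized to S] -> [I,S,S]
Op 3: C0 read [C0 read from I: others=['C1=S', 'C2=S'] -> C0=S, others downsized to S] -> [S,S,S]
Op 4: C0 read [C0 read: already in S, no change] -> [S,S,S]
Op 5: C1 write [C1 write: invalidate ['C0=S', 'C2=S'] -> C1=M] -> [I,M,I]
Op 6: C2 read [C2 read from I: others=['C1=M'] -> C2=S, others downsized to S] -> [I,S,S]
Op 7: C1 read [C1 read: already in S, no change] -> [I,S,S]
Op 8: C2 write [C2 write: invalidate ['C1=S'] -> C2=M] -> [I,I,M]

Answer: I I M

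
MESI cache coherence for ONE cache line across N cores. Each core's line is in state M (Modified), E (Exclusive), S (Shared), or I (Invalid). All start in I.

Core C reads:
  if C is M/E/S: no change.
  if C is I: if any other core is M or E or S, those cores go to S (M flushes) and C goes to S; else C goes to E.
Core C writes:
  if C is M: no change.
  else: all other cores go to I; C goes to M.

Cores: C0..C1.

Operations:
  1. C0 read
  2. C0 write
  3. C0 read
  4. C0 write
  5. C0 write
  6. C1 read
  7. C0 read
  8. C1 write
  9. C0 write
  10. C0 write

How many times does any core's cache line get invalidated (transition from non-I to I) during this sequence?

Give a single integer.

Op 1: C0 read [C0 read from I: no other sharers -> C0=E (exclusive)] -> [E,I] (invalidations this op: 0; running total: 0)
Op 2: C0 write [C0 write: invalidate none -> C0=M] -> [M,I] (invalidations this op: 0; running total: 0)
Op 3: C0 read [C0 read: already in M, no change] -> [M,I] (invalidations this op: 0; running total: 0)
Op 4: C0 write [C0 write: already M (modified), no change] -> [M,I] (invalidations this op: 0; running total: 0)
Op 5: C0 write [C0 write: already M (modified), no change] -> [M,I] (invalidations this op: 0; running total: 0)
Op 6: C1 read [C1 read from I: others=['C0=M'] -> C1=S, others downsized to S] -> [S,S] (invalidations this op: 0; running total: 0)
Op 7: C0 read [C0 read: already in S, no change] -> [S,S] (invalidations this op: 0; running total: 0)
Op 8: C1 write [C1 write: invalidate ['C0=S'] -> C1=M] -> [I,M] (invalidations this op: 1; running total: 1)
Op 9: C0 write [C0 write: invalidate ['C1=M'] -> C0=M] -> [M,I] (invalidations this op: 1; running total: 2)
Op 10: C0 write [C0 write: already M (modified), no change] -> [M,I] (invalidations this op: 0; running total: 2)

Answer: 2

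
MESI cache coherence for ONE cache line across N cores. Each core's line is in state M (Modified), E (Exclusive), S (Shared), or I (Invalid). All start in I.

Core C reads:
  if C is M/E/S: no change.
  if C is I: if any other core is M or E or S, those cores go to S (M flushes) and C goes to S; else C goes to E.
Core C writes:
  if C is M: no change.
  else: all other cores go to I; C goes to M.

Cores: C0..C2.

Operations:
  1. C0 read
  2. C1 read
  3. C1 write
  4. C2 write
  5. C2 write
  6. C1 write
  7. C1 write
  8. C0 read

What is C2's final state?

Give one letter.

Answer: I

Derivation:
Op 1: C0 read [C0 read from I: no other sharers -> C0=E (exclusive)] -> [E,I,I]
Op 2: C1 read [C1 read from I: others=['C0=E'] -> C1=S, others downsized to S] -> [S,S,I]
Op 3: C1 write [C1 write: invalidate ['C0=S'] -> C1=M] -> [I,M,I]
Op 4: C2 write [C2 write: invalidate ['C1=M'] -> C2=M] -> [I,I,M]
Op 5: C2 write [C2 write: already M (modified), no change] -> [I,I,M]
Op 6: C1 write [C1 write: invalidate ['C2=M'] -> C1=M] -> [I,M,I]
Op 7: C1 write [C1 write: already M (modified), no change] -> [I,M,I]
Op 8: C0 read [C0 read from I: others=['C1=M'] -> C0=S, others downsized to S] -> [S,S,I]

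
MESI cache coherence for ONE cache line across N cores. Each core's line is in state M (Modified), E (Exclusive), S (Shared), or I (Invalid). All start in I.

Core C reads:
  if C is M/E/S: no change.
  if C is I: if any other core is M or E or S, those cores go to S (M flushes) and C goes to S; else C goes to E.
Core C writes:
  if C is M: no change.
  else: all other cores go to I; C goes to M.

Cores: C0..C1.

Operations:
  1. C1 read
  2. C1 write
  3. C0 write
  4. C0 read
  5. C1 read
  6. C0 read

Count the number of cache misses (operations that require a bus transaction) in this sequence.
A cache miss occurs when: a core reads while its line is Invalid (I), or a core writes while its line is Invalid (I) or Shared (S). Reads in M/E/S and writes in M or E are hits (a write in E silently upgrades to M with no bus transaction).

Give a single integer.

Op 1: C1 read [C1 read from I: no other sharers -> C1=E (exclusive)] -> [I,E] [MISS #1: read from I]
Op 2: C1 write [C1 write: invalidate none -> C1=M] -> [I,M] [hit: write from E is a silent E->M upgrade, no bus transaction]
Op 3: C0 write [C0 write: invalidate ['C1=M'] -> C0=M] -> [M,I] [MISS #2: write from I]
Op 4: C0 read [C0 read: already in M, no change] -> [M,I] [hit: read from M]
Op 5: C1 read [C1 read from I: others=['C0=M'] -> C1=S, others downsized to S] -> [S,S] [MISS #3: read from I]
Op 6: C0 read [C0 read: already in S, no change] -> [S,S] [hit: read from S]

Answer: 3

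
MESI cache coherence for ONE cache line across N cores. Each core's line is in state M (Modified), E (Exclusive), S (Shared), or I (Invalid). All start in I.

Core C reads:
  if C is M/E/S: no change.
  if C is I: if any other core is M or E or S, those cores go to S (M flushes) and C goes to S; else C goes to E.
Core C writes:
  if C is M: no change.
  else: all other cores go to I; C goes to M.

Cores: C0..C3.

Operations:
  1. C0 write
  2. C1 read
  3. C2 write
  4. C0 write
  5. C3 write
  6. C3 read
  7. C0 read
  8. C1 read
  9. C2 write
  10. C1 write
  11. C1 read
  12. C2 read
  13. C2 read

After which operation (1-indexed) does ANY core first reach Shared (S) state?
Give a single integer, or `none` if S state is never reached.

Answer: 2

Derivation:
Op 1: C0 write [C0 write: invalidate none -> C0=M] -> [M,I,I,I]
Op 2: C1 read [C1 read from I: others=['C0=M'] -> C1=S, others downsized to S] -> [S,S,I,I]
  -> First S state at op 2; remaining ops need not be traced.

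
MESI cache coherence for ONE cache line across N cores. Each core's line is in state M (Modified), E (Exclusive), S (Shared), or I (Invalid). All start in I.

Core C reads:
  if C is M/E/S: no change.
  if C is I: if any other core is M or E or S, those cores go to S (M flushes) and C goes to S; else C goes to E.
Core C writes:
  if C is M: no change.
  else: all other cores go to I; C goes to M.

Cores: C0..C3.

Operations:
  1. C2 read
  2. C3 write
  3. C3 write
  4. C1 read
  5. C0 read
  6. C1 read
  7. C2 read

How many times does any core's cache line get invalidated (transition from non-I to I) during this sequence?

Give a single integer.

Answer: 1

Derivation:
Op 1: C2 read [C2 read from I: no other sharers -> C2=E (exclusive)] -> [I,I,E,I] (invalidations this op: 0; running total: 0)
Op 2: C3 write [C3 write: invalidate ['C2=E'] -> C3=M] -> [I,I,I,M] (invalidations this op: 1; running total: 1)
Op 3: C3 write [C3 write: already M (modified), no change] -> [I,I,I,M] (invalidations this op: 0; running total: 1)
Op 4: C1 read [C1 read from I: others=['C3=M'] -> C1=S, others downsized to S] -> [I,S,I,S] (invalidations this op: 0; running total: 1)
Op 5: C0 read [C0 read from I: others=['C1=S', 'C3=S'] -> C0=S, others downsized to S] -> [S,S,I,S] (invalidations this op: 0; running total: 1)
Op 6: C1 read [C1 read: already in S, no change] -> [S,S,I,S] (invalidations this op: 0; running total: 1)
Op 7: C2 read [C2 read from I: others=['C0=S', 'C1=S', 'C3=S'] -> C2=S, others downsized to S] -> [S,S,S,S] (invalidations this op: 0; running total: 1)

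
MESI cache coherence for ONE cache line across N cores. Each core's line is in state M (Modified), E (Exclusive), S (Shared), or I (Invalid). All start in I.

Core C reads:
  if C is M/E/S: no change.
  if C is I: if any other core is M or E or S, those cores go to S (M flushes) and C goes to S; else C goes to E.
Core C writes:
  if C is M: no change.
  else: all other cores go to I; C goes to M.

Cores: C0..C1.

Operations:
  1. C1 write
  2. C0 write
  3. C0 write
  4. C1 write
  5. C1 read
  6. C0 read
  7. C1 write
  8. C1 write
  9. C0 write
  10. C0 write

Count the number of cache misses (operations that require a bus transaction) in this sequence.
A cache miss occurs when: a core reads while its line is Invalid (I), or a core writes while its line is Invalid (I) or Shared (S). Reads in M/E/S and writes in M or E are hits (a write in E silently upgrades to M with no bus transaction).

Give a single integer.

Op 1: C1 write [C1 write: invalidate none -> C1=M] -> [I,M] [MISS #1: write from I]
Op 2: C0 write [C0 write: invalidate ['C1=M'] -> C0=M] -> [M,I] [MISS #2: write from I]
Op 3: C0 write [C0 write: already M (modified), no change] -> [M,I] [hit: write from M]
Op 4: C1 write [C1 write: invalidate ['C0=M'] -> C1=M] -> [I,M] [MISS #3: write from I]
Op 5: C1 read [C1 read: already in M, no change] -> [I,M] [hit: read from M]
Op 6: C0 read [C0 read from I: others=['C1=M'] -> C0=S, others downsized to S] -> [S,S] [MISS #4: read from I]
Op 7: C1 write [C1 write: invalidate ['C0=S'] -> C1=M] -> [I,M] [MISS #5: write from S]
Op 8: C1 write [C1 write: already M (modified), no change] -> [I,M] [hit: write from M]
Op 9: C0 write [C0 write: invalidate ['C1=M'] -> C0=M] -> [M,I] [MISS #6: write from I]
Op 10: C0 write [C0 write: already M (modified), no change] -> [M,I] [hit: write from M]

Answer: 6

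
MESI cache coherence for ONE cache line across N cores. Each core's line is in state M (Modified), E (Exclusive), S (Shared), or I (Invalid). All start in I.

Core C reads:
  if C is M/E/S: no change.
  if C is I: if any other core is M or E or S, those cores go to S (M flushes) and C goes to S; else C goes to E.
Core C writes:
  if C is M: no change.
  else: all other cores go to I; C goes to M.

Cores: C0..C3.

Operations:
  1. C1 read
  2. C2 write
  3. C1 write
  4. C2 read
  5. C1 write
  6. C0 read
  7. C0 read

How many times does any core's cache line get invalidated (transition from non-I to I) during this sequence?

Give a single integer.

Op 1: C1 read [C1 read from I: no other sharers -> C1=E (exclusive)] -> [I,E,I,I] (invalidations this op: 0; running total: 0)
Op 2: C2 write [C2 write: invalidate ['C1=E'] -> C2=M] -> [I,I,M,I] (invalidations this op: 1; running total: 1)
Op 3: C1 write [C1 write: invalidate ['C2=M'] -> C1=M] -> [I,M,I,I] (invalidations this op: 1; running total: 2)
Op 4: C2 read [C2 read from I: others=['C1=M'] -> C2=S, others downsized to S] -> [I,S,S,I] (invalidations this op: 0; running total: 2)
Op 5: C1 write [C1 write: invalidate ['C2=S'] -> C1=M] -> [I,M,I,I] (invalidations this op: 1; running total: 3)
Op 6: C0 read [C0 read from I: others=['C1=M'] -> C0=S, others downsized to S] -> [S,S,I,I] (invalidations this op: 0; running total: 3)
Op 7: C0 read [C0 read: already in S, no change] -> [S,S,I,I] (invalidations this op: 0; running total: 3)

Answer: 3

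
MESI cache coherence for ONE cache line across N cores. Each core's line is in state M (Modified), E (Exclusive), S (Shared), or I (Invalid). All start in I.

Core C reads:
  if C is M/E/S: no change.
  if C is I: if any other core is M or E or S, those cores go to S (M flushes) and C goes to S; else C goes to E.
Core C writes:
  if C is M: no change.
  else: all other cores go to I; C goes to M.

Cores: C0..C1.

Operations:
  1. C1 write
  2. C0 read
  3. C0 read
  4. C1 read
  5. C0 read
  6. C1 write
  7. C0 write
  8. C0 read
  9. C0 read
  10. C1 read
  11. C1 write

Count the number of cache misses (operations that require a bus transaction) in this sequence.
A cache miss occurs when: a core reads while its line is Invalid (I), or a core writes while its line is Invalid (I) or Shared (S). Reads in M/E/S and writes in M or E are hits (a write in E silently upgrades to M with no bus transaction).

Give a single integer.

Op 1: C1 write [C1 write: invalidate none -> C1=M] -> [I,M] [MISS #1: write from I]
Op 2: C0 read [C0 read from I: others=['C1=M'] -> C0=S, others downsized to S] -> [S,S] [MISS #2: read from I]
Op 3: C0 read [C0 read: already in S, no change] -> [S,S] [hit: read from S]
Op 4: C1 read [C1 read: already in S, no change] -> [S,S] [hit: read from S]
Op 5: C0 read [C0 read: already in S, no change] -> [S,S] [hit: read from S]
Op 6: C1 write [C1 write: invalidate ['C0=S'] -> C1=M] -> [I,M] [MISS #3: write from S]
Op 7: C0 write [C0 write: invalidate ['C1=M'] -> C0=M] -> [M,I] [MISS #4: write from I]
Op 8: C0 read [C0 read: already in M, no change] -> [M,I] [hit: read from M]
Op 9: C0 read [C0 read: already in M, no change] -> [M,I] [hit: read from M]
Op 10: C1 read [C1 read from I: others=['C0=M'] -> C1=S, others downsized to S] -> [S,S] [MISS #5: read from I]
Op 11: C1 write [C1 write: invalidate ['C0=S'] -> C1=M] -> [I,M] [MISS #6: write from S]

Answer: 6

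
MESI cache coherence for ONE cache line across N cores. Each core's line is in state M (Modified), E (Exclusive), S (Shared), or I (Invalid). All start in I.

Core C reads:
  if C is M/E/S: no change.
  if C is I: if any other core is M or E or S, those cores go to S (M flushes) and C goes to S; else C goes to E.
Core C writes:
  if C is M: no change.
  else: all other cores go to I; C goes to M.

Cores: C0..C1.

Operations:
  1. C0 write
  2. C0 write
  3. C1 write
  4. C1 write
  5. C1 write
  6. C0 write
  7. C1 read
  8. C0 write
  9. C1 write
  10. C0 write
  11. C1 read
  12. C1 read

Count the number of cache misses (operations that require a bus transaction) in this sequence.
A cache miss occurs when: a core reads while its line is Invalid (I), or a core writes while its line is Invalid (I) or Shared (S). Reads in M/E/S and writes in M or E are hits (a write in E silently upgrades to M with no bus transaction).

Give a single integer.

Answer: 8

Derivation:
Op 1: C0 write [C0 write: invalidate none -> C0=M] -> [M,I] [MISS #1: write from I]
Op 2: C0 write [C0 write: already M (modified), no change] -> [M,I] [hit: write from M]
Op 3: C1 write [C1 write: invalidate ['C0=M'] -> C1=M] -> [I,M] [MISS #2: write from I]
Op 4: C1 write [C1 write: already M (modified), no change] -> [I,M] [hit: write from M]
Op 5: C1 write [C1 write: already M (modified), no change] -> [I,M] [hit: write from M]
Op 6: C0 write [C0 write: invalidate ['C1=M'] -> C0=M] -> [M,I] [MISS #3: write from I]
Op 7: C1 read [C1 read from I: others=['C0=M'] -> C1=S, others downsized to S] -> [S,S] [MISS #4: read from I]
Op 8: C0 write [C0 write: invalidate ['C1=S'] -> C0=M] -> [M,I] [MISS #5: write from S]
Op 9: C1 write [C1 write: invalidate ['C0=M'] -> C1=M] -> [I,M] [MISS #6: write from I]
Op 10: C0 write [C0 write: invalidate ['C1=M'] -> C0=M] -> [M,I] [MISS #7: write from I]
Op 11: C1 read [C1 read from I: others=['C0=M'] -> C1=S, others downsized to S] -> [S,S] [MISS #8: read from I]
Op 12: C1 read [C1 read: already in S, no change] -> [S,S] [hit: read from S]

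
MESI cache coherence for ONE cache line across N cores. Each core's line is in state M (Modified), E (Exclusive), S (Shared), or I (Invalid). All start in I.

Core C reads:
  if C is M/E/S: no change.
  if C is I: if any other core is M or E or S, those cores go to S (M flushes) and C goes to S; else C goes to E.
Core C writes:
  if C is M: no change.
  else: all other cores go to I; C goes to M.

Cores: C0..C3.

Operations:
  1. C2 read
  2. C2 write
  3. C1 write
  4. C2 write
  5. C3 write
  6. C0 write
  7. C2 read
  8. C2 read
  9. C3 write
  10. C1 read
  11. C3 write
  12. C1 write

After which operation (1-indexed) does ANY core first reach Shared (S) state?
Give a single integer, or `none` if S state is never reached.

Op 1: C2 read [C2 read from I: no other sharers -> C2=E (exclusive)] -> [I,I,E,I]
Op 2: C2 write [C2 write: invalidate none -> C2=M] -> [I,I,M,I]
Op 3: C1 write [C1 write: invalidate ['C2=M'] -> C1=M] -> [I,M,I,I]
Op 4: C2 write [C2 write: invalidate ['C1=M'] -> C2=M] -> [I,I,M,I]
Op 5: C3 write [C3 write: invalidate ['C2=M'] -> C3=M] -> [I,I,I,M]
Op 6: C0 write [C0 write: invalidate ['C3=M'] -> C0=M] -> [M,I,I,I]
Op 7: C2 read [C2 read from I: others=['C0=M'] -> C2=S, others downsized to S] -> [S,I,S,I]
  -> First S state at op 7; remaining ops need not be traced.

Answer: 7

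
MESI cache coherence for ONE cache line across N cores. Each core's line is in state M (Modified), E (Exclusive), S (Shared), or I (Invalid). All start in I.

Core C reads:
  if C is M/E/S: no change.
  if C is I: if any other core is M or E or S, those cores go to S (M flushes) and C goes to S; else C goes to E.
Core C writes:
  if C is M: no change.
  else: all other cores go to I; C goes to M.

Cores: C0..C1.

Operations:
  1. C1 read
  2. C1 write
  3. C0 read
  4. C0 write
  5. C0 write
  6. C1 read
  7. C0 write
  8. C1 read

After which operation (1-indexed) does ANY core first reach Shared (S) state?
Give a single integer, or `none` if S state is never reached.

Answer: 3

Derivation:
Op 1: C1 read [C1 read from I: no other sharers -> C1=E (exclusive)] -> [I,E]
Op 2: C1 write [C1 write: invalidate none -> C1=M] -> [I,M]
Op 3: C0 read [C0 read from I: others=['C1=M'] -> C0=S, others downsized to S] -> [S,S]
  -> First S state at op 3; remaining ops need not be traced.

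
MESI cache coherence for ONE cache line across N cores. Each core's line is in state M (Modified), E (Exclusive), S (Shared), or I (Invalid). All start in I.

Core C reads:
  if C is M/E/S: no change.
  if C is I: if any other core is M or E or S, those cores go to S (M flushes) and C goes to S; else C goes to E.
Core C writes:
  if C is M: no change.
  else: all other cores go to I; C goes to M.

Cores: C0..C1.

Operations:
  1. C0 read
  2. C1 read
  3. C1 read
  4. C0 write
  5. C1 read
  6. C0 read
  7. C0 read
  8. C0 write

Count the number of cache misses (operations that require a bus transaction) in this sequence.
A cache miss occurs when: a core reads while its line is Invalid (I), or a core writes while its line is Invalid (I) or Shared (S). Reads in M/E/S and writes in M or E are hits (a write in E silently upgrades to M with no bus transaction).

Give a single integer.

Op 1: C0 read [C0 read from I: no other sharers -> C0=E (exclusive)] -> [E,I] [MISS #1: read from I]
Op 2: C1 read [C1 read from I: others=['C0=E'] -> C1=S, others downsized to S] -> [S,S] [MISS #2: read from I]
Op 3: C1 read [C1 read: already in S, no change] -> [S,S] [hit: read from S]
Op 4: C0 write [C0 write: invalidate ['C1=S'] -> C0=M] -> [M,I] [MISS #3: write from S]
Op 5: C1 read [C1 read from I: others=['C0=M'] -> C1=S, others downsized to S] -> [S,S] [MISS #4: read from I]
Op 6: C0 read [C0 read: already in S, no change] -> [S,S] [hit: read from S]
Op 7: C0 read [C0 read: already in S, no change] -> [S,S] [hit: read from S]
Op 8: C0 write [C0 write: invalidate ['C1=S'] -> C0=M] -> [M,I] [MISS #5: write from S]

Answer: 5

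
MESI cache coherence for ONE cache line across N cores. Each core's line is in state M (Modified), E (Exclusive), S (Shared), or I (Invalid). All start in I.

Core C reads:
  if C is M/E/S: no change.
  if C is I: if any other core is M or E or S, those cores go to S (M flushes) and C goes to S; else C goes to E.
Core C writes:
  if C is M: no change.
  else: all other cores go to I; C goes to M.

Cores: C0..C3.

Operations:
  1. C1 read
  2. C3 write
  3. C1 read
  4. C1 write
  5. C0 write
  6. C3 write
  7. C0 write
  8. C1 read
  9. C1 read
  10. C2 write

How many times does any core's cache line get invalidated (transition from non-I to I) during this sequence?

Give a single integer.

Op 1: C1 read [C1 read from I: no other sharers -> C1=E (exclusive)] -> [I,E,I,I] (invalidations this op: 0; running total: 0)
Op 2: C3 write [C3 write: invalidate ['C1=E'] -> C3=M] -> [I,I,I,M] (invalidations this op: 1; running total: 1)
Op 3: C1 read [C1 read from I: others=['C3=M'] -> C1=S, others downsized to S] -> [I,S,I,S] (invalidations this op: 0; running total: 1)
Op 4: C1 write [C1 write: invalidate ['C3=S'] -> C1=M] -> [I,M,I,I] (invalidations this op: 1; running total: 2)
Op 5: C0 write [C0 write: invalidate ['C1=M'] -> C0=M] -> [M,I,I,I] (invalidations this op: 1; running total: 3)
Op 6: C3 write [C3 write: invalidate ['C0=M'] -> C3=M] -> [I,I,I,M] (invalidations this op: 1; running total: 4)
Op 7: C0 write [C0 write: invalidate ['C3=M'] -> C0=M] -> [M,I,I,I] (invalidations this op: 1; running total: 5)
Op 8: C1 read [C1 read from I: others=['C0=M'] -> C1=S, others downsized to S] -> [S,S,I,I] (invalidations this op: 0; running total: 5)
Op 9: C1 read [C1 read: already in S, no change] -> [S,S,I,I] (invalidations this op: 0; running total: 5)
Op 10: C2 write [C2 write: invalidate ['C0=S', 'C1=S'] -> C2=M] -> [I,I,M,I] (invalidations this op: 2; running total: 7)

Answer: 7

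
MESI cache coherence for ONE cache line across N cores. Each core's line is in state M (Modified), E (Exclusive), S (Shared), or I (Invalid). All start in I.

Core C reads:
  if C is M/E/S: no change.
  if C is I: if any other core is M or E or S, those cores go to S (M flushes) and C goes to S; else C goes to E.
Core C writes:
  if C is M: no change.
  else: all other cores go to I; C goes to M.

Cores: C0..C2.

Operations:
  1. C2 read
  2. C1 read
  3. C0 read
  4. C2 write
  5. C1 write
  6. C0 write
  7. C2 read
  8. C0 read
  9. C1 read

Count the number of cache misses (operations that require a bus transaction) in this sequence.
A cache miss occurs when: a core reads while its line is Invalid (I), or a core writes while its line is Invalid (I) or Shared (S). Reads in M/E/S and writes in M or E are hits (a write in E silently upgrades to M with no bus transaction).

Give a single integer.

Op 1: C2 read [C2 read from I: no other sharers -> C2=E (exclusive)] -> [I,I,E] [MISS #1: read from I]
Op 2: C1 read [C1 read from I: others=['C2=E'] -> C1=S, others downsized to S] -> [I,S,S] [MISS #2: read from I]
Op 3: C0 read [C0 read from I: others=['C1=S', 'C2=S'] -> C0=S, others downsized to S] -> [S,S,S] [MISS #3: read from I]
Op 4: C2 write [C2 write: invalidate ['C0=S', 'C1=S'] -> C2=M] -> [I,I,M] [MISS #4: write from S]
Op 5: C1 write [C1 write: invalidate ['C2=M'] -> C1=M] -> [I,M,I] [MISS #5: write from I]
Op 6: C0 write [C0 write: invalidate ['C1=M'] -> C0=M] -> [M,I,I] [MISS #6: write from I]
Op 7: C2 read [C2 read from I: others=['C0=M'] -> C2=S, others downsized to S] -> [S,I,S] [MISS #7: read from I]
Op 8: C0 read [C0 read: already in S, no change] -> [S,I,S] [hit: read from S]
Op 9: C1 read [C1 read from I: others=['C0=S', 'C2=S'] -> C1=S, others downsized to S] -> [S,S,S] [MISS #8: read from I]

Answer: 8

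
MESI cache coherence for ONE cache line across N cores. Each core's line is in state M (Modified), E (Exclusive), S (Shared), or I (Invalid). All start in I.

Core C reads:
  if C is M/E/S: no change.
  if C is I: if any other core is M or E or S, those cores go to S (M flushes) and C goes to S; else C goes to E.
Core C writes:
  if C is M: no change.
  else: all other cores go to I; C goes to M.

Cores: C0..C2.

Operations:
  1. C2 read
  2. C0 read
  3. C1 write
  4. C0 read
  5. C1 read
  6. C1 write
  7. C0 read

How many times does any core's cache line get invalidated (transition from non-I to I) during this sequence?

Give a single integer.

Op 1: C2 read [C2 read from I: no other sharers -> C2=E (exclusive)] -> [I,I,E] (invalidations this op: 0; running total: 0)
Op 2: C0 read [C0 read from I: others=['C2=E'] -> C0=S, others downsized to S] -> [S,I,S] (invalidations this op: 0; running total: 0)
Op 3: C1 write [C1 write: invalidate ['C0=S', 'C2=S'] -> C1=M] -> [I,M,I] (invalidations this op: 2; running total: 2)
Op 4: C0 read [C0 read from I: others=['C1=M'] -> C0=S, others downsized to S] -> [S,S,I] (invalidations this op: 0; running total: 2)
Op 5: C1 read [C1 read: already in S, no change] -> [S,S,I] (invalidations this op: 0; running total: 2)
Op 6: C1 write [C1 write: invalidate ['C0=S'] -> C1=M] -> [I,M,I] (invalidations this op: 1; running total: 3)
Op 7: C0 read [C0 read from I: others=['C1=M'] -> C0=S, others downsized to S] -> [S,S,I] (invalidations this op: 0; running total: 3)

Answer: 3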